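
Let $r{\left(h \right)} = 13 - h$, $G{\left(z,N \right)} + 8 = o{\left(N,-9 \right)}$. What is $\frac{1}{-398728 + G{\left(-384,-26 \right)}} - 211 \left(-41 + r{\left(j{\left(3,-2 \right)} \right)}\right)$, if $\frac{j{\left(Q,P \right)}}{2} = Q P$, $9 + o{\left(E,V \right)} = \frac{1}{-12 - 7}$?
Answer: $\frac{25577102637}{7576156} \approx 3376.0$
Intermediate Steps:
$o{\left(E,V \right)} = - \frac{172}{19}$ ($o{\left(E,V \right)} = -9 + \frac{1}{-12 - 7} = -9 + \frac{1}{-19} = -9 - \frac{1}{19} = - \frac{172}{19}$)
$G{\left(z,N \right)} = - \frac{324}{19}$ ($G{\left(z,N \right)} = -8 - \frac{172}{19} = - \frac{324}{19}$)
$j{\left(Q,P \right)} = 2 P Q$ ($j{\left(Q,P \right)} = 2 Q P = 2 P Q$)
$\frac{1}{-398728 + G{\left(-384,-26 \right)}} - 211 \left(-41 + r{\left(j{\left(3,-2 \right)} \right)}\right) = \frac{1}{-398728 - \frac{324}{19}} - 211 \left(-41 + \left(13 - 2 \left(-2\right) 3\right)\right) = \frac{1}{- \frac{7576156}{19}} - 211 \left(-41 + \left(13 - -12\right)\right) = - \frac{19}{7576156} - 211 \left(-41 + \left(13 + 12\right)\right) = - \frac{19}{7576156} - 211 \left(-41 + 25\right) = - \frac{19}{7576156} - -3376 = - \frac{19}{7576156} + 3376 = \frac{25577102637}{7576156}$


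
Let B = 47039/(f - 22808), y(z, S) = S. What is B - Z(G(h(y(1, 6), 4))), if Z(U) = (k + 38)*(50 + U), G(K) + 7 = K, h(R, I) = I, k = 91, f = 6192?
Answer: -100789847/16616 ≈ -6065.8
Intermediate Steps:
G(K) = -7 + K
Z(U) = 6450 + 129*U (Z(U) = (91 + 38)*(50 + U) = 129*(50 + U) = 6450 + 129*U)
B = -47039/16616 (B = 47039/(6192 - 22808) = 47039/(-16616) = 47039*(-1/16616) = -47039/16616 ≈ -2.8309)
B - Z(G(h(y(1, 6), 4))) = -47039/16616 - (6450 + 129*(-7 + 4)) = -47039/16616 - (6450 + 129*(-3)) = -47039/16616 - (6450 - 387) = -47039/16616 - 1*6063 = -47039/16616 - 6063 = -100789847/16616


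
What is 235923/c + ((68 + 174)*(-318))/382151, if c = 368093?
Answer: 5621022315/12787918913 ≈ 0.43956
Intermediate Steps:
235923/c + ((68 + 174)*(-318))/382151 = 235923/368093 + ((68 + 174)*(-318))/382151 = 235923*(1/368093) + (242*(-318))*(1/382151) = 235923/368093 - 76956*1/382151 = 235923/368093 - 6996/34741 = 5621022315/12787918913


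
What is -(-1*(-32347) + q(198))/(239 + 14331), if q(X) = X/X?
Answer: -16174/7285 ≈ -2.2202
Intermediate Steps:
q(X) = 1
-(-1*(-32347) + q(198))/(239 + 14331) = -(-1*(-32347) + 1)/(239 + 14331) = -(32347 + 1)/14570 = -32348/14570 = -1*16174/7285 = -16174/7285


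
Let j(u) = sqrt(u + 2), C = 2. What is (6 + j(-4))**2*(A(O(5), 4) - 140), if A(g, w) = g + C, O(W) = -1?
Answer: -4726 - 1668*I*sqrt(2) ≈ -4726.0 - 2358.9*I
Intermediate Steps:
A(g, w) = 2 + g (A(g, w) = g + 2 = 2 + g)
j(u) = sqrt(2 + u)
(6 + j(-4))**2*(A(O(5), 4) - 140) = (6 + sqrt(2 - 4))**2*((2 - 1) - 140) = (6 + sqrt(-2))**2*(1 - 140) = (6 + I*sqrt(2))**2*(-139) = -139*(6 + I*sqrt(2))**2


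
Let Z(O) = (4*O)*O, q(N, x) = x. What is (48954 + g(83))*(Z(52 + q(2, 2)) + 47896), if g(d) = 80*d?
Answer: 3311178640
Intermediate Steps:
Z(O) = 4*O**2
(48954 + g(83))*(Z(52 + q(2, 2)) + 47896) = (48954 + 80*83)*(4*(52 + 2)**2 + 47896) = (48954 + 6640)*(4*54**2 + 47896) = 55594*(4*2916 + 47896) = 55594*(11664 + 47896) = 55594*59560 = 3311178640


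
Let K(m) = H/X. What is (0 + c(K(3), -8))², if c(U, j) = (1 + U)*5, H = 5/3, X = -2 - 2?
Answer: 1225/144 ≈ 8.5069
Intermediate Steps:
X = -4
H = 5/3 (H = 5*(⅓) = 5/3 ≈ 1.6667)
K(m) = -5/12 (K(m) = (5/3)/(-4) = (5/3)*(-¼) = -5/12)
c(U, j) = 5 + 5*U
(0 + c(K(3), -8))² = (0 + (5 + 5*(-5/12)))² = (0 + (5 - 25/12))² = (0 + 35/12)² = (35/12)² = 1225/144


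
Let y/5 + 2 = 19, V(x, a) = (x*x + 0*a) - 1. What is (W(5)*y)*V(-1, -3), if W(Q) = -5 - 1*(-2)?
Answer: 0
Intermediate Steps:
V(x, a) = -1 + x² (V(x, a) = (x² + 0) - 1 = x² - 1 = -1 + x²)
y = 85 (y = -10 + 5*19 = -10 + 95 = 85)
W(Q) = -3 (W(Q) = -5 + 2 = -3)
(W(5)*y)*V(-1, -3) = (-3*85)*(-1 + (-1)²) = -255*(-1 + 1) = -255*0 = 0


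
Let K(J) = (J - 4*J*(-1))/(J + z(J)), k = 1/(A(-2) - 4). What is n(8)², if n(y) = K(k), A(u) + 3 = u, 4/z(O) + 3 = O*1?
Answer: 1225/7744 ≈ 0.15819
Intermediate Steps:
z(O) = 4/(-3 + O) (z(O) = 4/(-3 + O*1) = 4/(-3 + O))
A(u) = -3 + u
k = -⅑ (k = 1/((-3 - 2) - 4) = 1/(-5 - 4) = 1/(-9) = -⅑ ≈ -0.11111)
K(J) = 5*J/(J + 4/(-3 + J)) (K(J) = (J - 4*J*(-1))/(J + 4/(-3 + J)) = (J + 4*J)/(J + 4/(-3 + J)) = (5*J)/(J + 4/(-3 + J)) = 5*J/(J + 4/(-3 + J)))
n(y) = 35/88 (n(y) = 5*(-⅑)*(-3 - ⅑)/(4 - (-3 - ⅑)/9) = 5*(-⅑)*(-28/9)/(4 - ⅑*(-28/9)) = 5*(-⅑)*(-28/9)/(4 + 28/81) = 5*(-⅑)*(-28/9)/(352/81) = 5*(-⅑)*(81/352)*(-28/9) = 35/88)
n(8)² = (35/88)² = 1225/7744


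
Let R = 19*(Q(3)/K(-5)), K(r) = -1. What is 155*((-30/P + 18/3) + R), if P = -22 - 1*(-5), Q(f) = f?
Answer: -129735/17 ≈ -7631.5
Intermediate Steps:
P = -17 (P = -22 + 5 = -17)
R = -57 (R = 19*(3/(-1)) = 19*(3*(-1)) = 19*(-3) = -57)
155*((-30/P + 18/3) + R) = 155*((-30/(-17) + 18/3) - 57) = 155*((-30*(-1/17) + 18*(⅓)) - 57) = 155*((30/17 + 6) - 57) = 155*(132/17 - 57) = 155*(-837/17) = -129735/17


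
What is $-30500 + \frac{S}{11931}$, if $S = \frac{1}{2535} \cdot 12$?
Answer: $- \frac{307491697496}{10081695} \approx -30500.0$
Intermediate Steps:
$S = \frac{4}{845}$ ($S = \frac{1}{2535} \cdot 12 = \frac{4}{845} \approx 0.0047337$)
$-30500 + \frac{S}{11931} = -30500 + \frac{4}{845 \cdot 11931} = -30500 + \frac{4}{845} \cdot \frac{1}{11931} = -30500 + \frac{4}{10081695} = - \frac{307491697496}{10081695}$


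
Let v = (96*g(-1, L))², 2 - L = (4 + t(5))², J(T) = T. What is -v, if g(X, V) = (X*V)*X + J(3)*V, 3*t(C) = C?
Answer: -1203257344/9 ≈ -1.3370e+8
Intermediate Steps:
t(C) = C/3
L = -271/9 (L = 2 - (4 + (⅓)*5)² = 2 - (4 + 5/3)² = 2 - (17/3)² = 2 - 1*289/9 = 2 - 289/9 = -271/9 ≈ -30.111)
g(X, V) = 3*V + V*X² (g(X, V) = (X*V)*X + 3*V = (V*X)*X + 3*V = V*X² + 3*V = 3*V + V*X²)
v = 1203257344/9 (v = (96*(-271*(3 + (-1)²)/9))² = (96*(-271*(3 + 1)/9))² = (96*(-271/9*4))² = (96*(-1084/9))² = (-34688/3)² = 1203257344/9 ≈ 1.3370e+8)
-v = -1*1203257344/9 = -1203257344/9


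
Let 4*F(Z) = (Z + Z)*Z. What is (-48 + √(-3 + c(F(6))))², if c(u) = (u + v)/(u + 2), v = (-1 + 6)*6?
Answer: (240 - I*√15)²/25 ≈ 2303.4 - 74.361*I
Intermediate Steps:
v = 30 (v = 5*6 = 30)
F(Z) = Z²/2 (F(Z) = ((Z + Z)*Z)/4 = ((2*Z)*Z)/4 = (2*Z²)/4 = Z²/2)
c(u) = (30 + u)/(2 + u) (c(u) = (u + 30)/(u + 2) = (30 + u)/(2 + u))
(-48 + √(-3 + c(F(6))))² = (-48 + √(-3 + (30 + (½)*6²)/(2 + (½)*6²)))² = (-48 + √(-3 + (30 + (½)*36)/(2 + (½)*36)))² = (-48 + √(-3 + (30 + 18)/(2 + 18)))² = (-48 + √(-3 + 48/20))² = (-48 + √(-3 + (1/20)*48))² = (-48 + √(-3 + 12/5))² = (-48 + √(-⅗))² = (-48 + I*√15/5)²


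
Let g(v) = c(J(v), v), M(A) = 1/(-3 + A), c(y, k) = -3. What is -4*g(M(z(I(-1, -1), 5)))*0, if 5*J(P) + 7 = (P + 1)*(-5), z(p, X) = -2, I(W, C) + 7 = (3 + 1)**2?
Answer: 0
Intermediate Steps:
I(W, C) = 9 (I(W, C) = -7 + (3 + 1)**2 = -7 + 4**2 = -7 + 16 = 9)
J(P) = -12/5 - P (J(P) = -7/5 + ((P + 1)*(-5))/5 = -7/5 + ((1 + P)*(-5))/5 = -7/5 + (-5 - 5*P)/5 = -7/5 + (-1 - P) = -12/5 - P)
g(v) = -3
-4*g(M(z(I(-1, -1), 5)))*0 = -4*(-3)*0 = 12*0 = 0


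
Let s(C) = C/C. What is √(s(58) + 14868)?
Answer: √14869 ≈ 121.94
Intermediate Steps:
s(C) = 1
√(s(58) + 14868) = √(1 + 14868) = √14869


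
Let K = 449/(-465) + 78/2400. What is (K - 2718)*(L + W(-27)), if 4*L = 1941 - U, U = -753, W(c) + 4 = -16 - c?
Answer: -137657407271/74400 ≈ -1.8502e+6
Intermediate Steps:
W(c) = -20 - c (W(c) = -4 + (-16 - c) = -20 - c)
K = -34711/37200 (K = 449*(-1/465) + 78*(1/2400) = -449/465 + 13/400 = -34711/37200 ≈ -0.93309)
L = 1347/2 (L = (1941 - 1*(-753))/4 = (1941 + 753)/4 = (¼)*2694 = 1347/2 ≈ 673.50)
(K - 2718)*(L + W(-27)) = (-34711/37200 - 2718)*(1347/2 + (-20 - 1*(-27))) = -101144311*(1347/2 + (-20 + 27))/37200 = -101144311*(1347/2 + 7)/37200 = -101144311/37200*1361/2 = -137657407271/74400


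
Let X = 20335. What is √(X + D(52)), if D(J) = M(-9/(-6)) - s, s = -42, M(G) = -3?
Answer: √20374 ≈ 142.74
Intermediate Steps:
D(J) = 39 (D(J) = -3 - 1*(-42) = -3 + 42 = 39)
√(X + D(52)) = √(20335 + 39) = √20374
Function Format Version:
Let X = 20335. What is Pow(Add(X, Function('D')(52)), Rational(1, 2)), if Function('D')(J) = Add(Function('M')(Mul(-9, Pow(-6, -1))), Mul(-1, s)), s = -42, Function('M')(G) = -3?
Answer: Pow(20374, Rational(1, 2)) ≈ 142.74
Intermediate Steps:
Function('D')(J) = 39 (Function('D')(J) = Add(-3, Mul(-1, -42)) = Add(-3, 42) = 39)
Pow(Add(X, Function('D')(52)), Rational(1, 2)) = Pow(Add(20335, 39), Rational(1, 2)) = Pow(20374, Rational(1, 2))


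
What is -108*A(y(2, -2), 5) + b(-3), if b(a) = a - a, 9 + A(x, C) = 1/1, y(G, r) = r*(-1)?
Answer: 864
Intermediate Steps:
y(G, r) = -r
A(x, C) = -8 (A(x, C) = -9 + 1/1 = -9 + 1 = -8)
b(a) = 0
-108*A(y(2, -2), 5) + b(-3) = -108*(-8) + 0 = 864 + 0 = 864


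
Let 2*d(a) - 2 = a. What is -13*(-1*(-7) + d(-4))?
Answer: -78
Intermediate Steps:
d(a) = 1 + a/2
-13*(-1*(-7) + d(-4)) = -13*(-1*(-7) + (1 + (½)*(-4))) = -13*(7 + (1 - 2)) = -13*(7 - 1) = -13*6 = -78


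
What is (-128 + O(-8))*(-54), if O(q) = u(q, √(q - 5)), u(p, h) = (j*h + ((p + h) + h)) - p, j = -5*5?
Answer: 6912 + 1242*I*√13 ≈ 6912.0 + 4478.1*I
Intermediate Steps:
j = -25
u(p, h) = -23*h (u(p, h) = (-25*h + ((p + h) + h)) - p = (-25*h + ((h + p) + h)) - p = (-25*h + (p + 2*h)) - p = (p - 23*h) - p = -23*h)
O(q) = -23*√(-5 + q) (O(q) = -23*√(q - 5) = -23*√(-5 + q))
(-128 + O(-8))*(-54) = (-128 - 23*√(-5 - 8))*(-54) = (-128 - 23*I*√13)*(-54) = 6912 + 1242*I*√13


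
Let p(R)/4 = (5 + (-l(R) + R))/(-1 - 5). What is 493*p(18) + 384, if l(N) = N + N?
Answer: 13970/3 ≈ 4656.7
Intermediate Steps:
l(N) = 2*N
p(R) = -10/3 + 2*R/3 (p(R) = 4*((5 + (-2*R + R))/(-1 - 5)) = 4*((5 + (-2*R + R))/(-6)) = 4*(-(5 - R)/6) = 4*(-⅚ + R/6) = -10/3 + 2*R/3)
493*p(18) + 384 = 493*(-10/3 + (⅔)*18) + 384 = 493*(-10/3 + 12) + 384 = 493*(26/3) + 384 = 12818/3 + 384 = 13970/3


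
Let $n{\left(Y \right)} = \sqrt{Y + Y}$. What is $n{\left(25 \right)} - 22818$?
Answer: $-22818 + 5 \sqrt{2} \approx -22811.0$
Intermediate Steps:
$n{\left(Y \right)} = \sqrt{2} \sqrt{Y}$ ($n{\left(Y \right)} = \sqrt{2 Y} = \sqrt{2} \sqrt{Y}$)
$n{\left(25 \right)} - 22818 = \sqrt{2} \sqrt{25} - 22818 = \sqrt{2} \cdot 5 - 22818 = 5 \sqrt{2} - 22818 = -22818 + 5 \sqrt{2}$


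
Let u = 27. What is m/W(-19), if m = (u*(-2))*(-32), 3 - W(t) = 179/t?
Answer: 8208/59 ≈ 139.12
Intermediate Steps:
W(t) = 3 - 179/t
m = 1728 (m = (27*(-2))*(-32) = -54*(-32) = 1728)
m/W(-19) = 1728/(3 - 179/(-19)) = 1728/(3 - 179*(-1/19)) = 1728/(3 + 179/19) = 1728/(236/19) = 1728*(19/236) = 8208/59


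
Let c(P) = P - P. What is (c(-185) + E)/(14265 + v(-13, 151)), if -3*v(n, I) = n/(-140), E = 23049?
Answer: 9680580/5991287 ≈ 1.6158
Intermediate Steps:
c(P) = 0
v(n, I) = n/420 (v(n, I) = -n/(3*(-140)) = -n*(-1)/(3*140) = -(-1)*n/420 = n/420)
(c(-185) + E)/(14265 + v(-13, 151)) = (0 + 23049)/(14265 + (1/420)*(-13)) = 23049/(14265 - 13/420) = 23049/(5991287/420) = 23049*(420/5991287) = 9680580/5991287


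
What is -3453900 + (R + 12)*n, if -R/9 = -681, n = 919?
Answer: 2189679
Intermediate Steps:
R = 6129 (R = -9*(-681) = 6129)
-3453900 + (R + 12)*n = -3453900 + (6129 + 12)*919 = -3453900 + 6141*919 = -3453900 + 5643579 = 2189679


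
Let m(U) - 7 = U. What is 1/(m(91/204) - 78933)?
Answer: -204/16100813 ≈ -1.2670e-5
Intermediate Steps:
m(U) = 7 + U
1/(m(91/204) - 78933) = 1/((7 + 91/204) - 78933) = 1/(1519/204 - 78933) = 1/(-16100813/204) = -204/16100813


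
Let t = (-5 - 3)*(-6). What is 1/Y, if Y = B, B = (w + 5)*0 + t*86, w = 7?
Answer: 1/4128 ≈ 0.00024225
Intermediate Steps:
t = 48 (t = -8*(-6) = 48)
B = 4128 (B = (7 + 5)*0 + 48*86 = 12*0 + 4128 = 0 + 4128 = 4128)
Y = 4128
1/Y = 1/4128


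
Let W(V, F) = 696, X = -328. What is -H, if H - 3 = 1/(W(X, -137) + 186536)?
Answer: -561697/187232 ≈ -3.0000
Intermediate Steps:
H = 561697/187232 (H = 3 + 1/(696 + 186536) = 3 + 1/187232 = 561697/187232 ≈ 3.0000)
-H = -1*561697/187232 = -561697/187232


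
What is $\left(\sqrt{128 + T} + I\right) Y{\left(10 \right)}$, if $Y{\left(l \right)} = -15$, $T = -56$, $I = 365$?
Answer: $-5475 - 90 \sqrt{2} \approx -5602.3$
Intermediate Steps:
$\left(\sqrt{128 + T} + I\right) Y{\left(10 \right)} = \left(\sqrt{128 - 56} + 365\right) \left(-15\right) = \left(\sqrt{72} + 365\right) \left(-15\right) = \left(6 \sqrt{2} + 365\right) \left(-15\right) = \left(365 + 6 \sqrt{2}\right) \left(-15\right) = -5475 - 90 \sqrt{2}$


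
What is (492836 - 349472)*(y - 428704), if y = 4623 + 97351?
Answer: -46841319720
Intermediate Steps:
y = 101974
(492836 - 349472)*(y - 428704) = (492836 - 349472)*(101974 - 428704) = 143364*(-326730) = -46841319720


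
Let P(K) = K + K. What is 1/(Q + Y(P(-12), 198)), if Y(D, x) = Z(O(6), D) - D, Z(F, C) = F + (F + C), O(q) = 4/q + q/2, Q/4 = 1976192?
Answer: 3/23714326 ≈ 1.2651e-7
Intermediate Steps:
Q = 7904768 (Q = 4*1976192 = 7904768)
O(q) = q/2 + 4/q (O(q) = 4/q + q*(1/2) = 4/q + q/2 = q/2 + 4/q)
P(K) = 2*K
Z(F, C) = C + 2*F (Z(F, C) = F + (C + F) = C + 2*F)
Y(D, x) = 22/3 (Y(D, x) = (D + 2*((1/2)*6 + 4/6)) - D = (D + 2*(3 + 4*(1/6))) - D = (D + 2*(3 + 2/3)) - D = (D + 2*(11/3)) - D = (D + 22/3) - D = (22/3 + D) - D = 22/3)
1/(Q + Y(P(-12), 198)) = 1/(7904768 + 22/3) = 1/(23714326/3) = 3/23714326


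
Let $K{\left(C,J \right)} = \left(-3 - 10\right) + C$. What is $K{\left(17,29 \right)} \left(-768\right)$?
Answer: $-3072$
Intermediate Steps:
$K{\left(C,J \right)} = -13 + C$
$K{\left(17,29 \right)} \left(-768\right) = \left(-13 + 17\right) \left(-768\right) = 4 \left(-768\right) = -3072$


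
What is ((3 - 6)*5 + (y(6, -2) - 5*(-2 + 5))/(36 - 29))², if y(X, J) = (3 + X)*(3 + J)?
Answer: 12321/49 ≈ 251.45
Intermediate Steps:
y(X, J) = (3 + J)*(3 + X)
((3 - 6)*5 + (y(6, -2) - 5*(-2 + 5))/(36 - 29))² = ((3 - 6)*5 + ((9 + 3*(-2) + 3*6 - 2*6) - 5*(-2 + 5))/(36 - 29))² = (-3*5 + ((9 - 6 + 18 - 12) - 5*3)/7)² = (-15 + (9 - 15)*(⅐))² = (-15 - 6*⅐)² = (-15 - 6/7)² = (-111/7)² = 12321/49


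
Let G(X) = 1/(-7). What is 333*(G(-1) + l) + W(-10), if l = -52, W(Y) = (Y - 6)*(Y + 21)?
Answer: -122777/7 ≈ -17540.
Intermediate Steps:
W(Y) = (-6 + Y)*(21 + Y)
G(X) = -⅐
333*(G(-1) + l) + W(-10) = 333*(-⅐ - 52) + (-126 + (-10)² + 15*(-10)) = 333*(-365/7) + (-126 + 100 - 150) = -121545/7 - 176 = -122777/7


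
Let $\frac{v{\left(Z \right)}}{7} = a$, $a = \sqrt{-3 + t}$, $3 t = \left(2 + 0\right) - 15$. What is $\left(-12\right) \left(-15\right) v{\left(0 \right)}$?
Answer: $420 i \sqrt{66} \approx 3412.1 i$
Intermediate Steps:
$t = - \frac{13}{3}$ ($t = \frac{\left(2 + 0\right) - 15}{3} = \frac{2 - 15}{3} = \frac{1}{3} \left(-13\right) = - \frac{13}{3} \approx -4.3333$)
$a = \frac{i \sqrt{66}}{3}$ ($a = \sqrt{-3 - \frac{13}{3}} = \sqrt{- \frac{22}{3}} = \frac{i \sqrt{66}}{3} \approx 2.708 i$)
$v{\left(Z \right)} = \frac{7 i \sqrt{66}}{3}$ ($v{\left(Z \right)} = 7 \frac{i \sqrt{66}}{3} = \frac{7 i \sqrt{66}}{3}$)
$\left(-12\right) \left(-15\right) v{\left(0 \right)} = \left(-12\right) \left(-15\right) \frac{7 i \sqrt{66}}{3} = 180 \frac{7 i \sqrt{66}}{3} = 420 i \sqrt{66}$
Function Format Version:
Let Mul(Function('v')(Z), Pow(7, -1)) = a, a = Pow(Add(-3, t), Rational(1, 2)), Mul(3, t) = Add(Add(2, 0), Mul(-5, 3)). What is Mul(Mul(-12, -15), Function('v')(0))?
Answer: Mul(420, I, Pow(66, Rational(1, 2))) ≈ Mul(3412.1, I)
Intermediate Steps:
t = Rational(-13, 3) (t = Mul(Rational(1, 3), Add(Add(2, 0), Mul(-5, 3))) = Mul(Rational(1, 3), Add(2, -15)) = Mul(Rational(1, 3), -13) = Rational(-13, 3) ≈ -4.3333)
a = Mul(Rational(1, 3), I, Pow(66, Rational(1, 2))) (a = Pow(Add(-3, Rational(-13, 3)), Rational(1, 2)) = Pow(Rational(-22, 3), Rational(1, 2)) = Mul(Rational(1, 3), I, Pow(66, Rational(1, 2))) ≈ Mul(2.7080, I))
Function('v')(Z) = Mul(Rational(7, 3), I, Pow(66, Rational(1, 2))) (Function('v')(Z) = Mul(7, Mul(Rational(1, 3), I, Pow(66, Rational(1, 2)))) = Mul(Rational(7, 3), I, Pow(66, Rational(1, 2))))
Mul(Mul(-12, -15), Function('v')(0)) = Mul(Mul(-12, -15), Mul(Rational(7, 3), I, Pow(66, Rational(1, 2)))) = Mul(180, Mul(Rational(7, 3), I, Pow(66, Rational(1, 2)))) = Mul(420, I, Pow(66, Rational(1, 2)))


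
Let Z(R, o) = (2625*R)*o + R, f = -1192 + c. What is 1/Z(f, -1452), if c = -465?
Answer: 1/6315653843 ≈ 1.5834e-10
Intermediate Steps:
f = -1657 (f = -1192 - 465 = -1657)
Z(R, o) = R + 2625*R*o (Z(R, o) = 2625*R*o + R = R + 2625*R*o)
1/Z(f, -1452) = 1/(-1657*(1 + 2625*(-1452))) = 1/(-1657*(1 - 3811500)) = 1/(-1657*(-3811499)) = 1/6315653843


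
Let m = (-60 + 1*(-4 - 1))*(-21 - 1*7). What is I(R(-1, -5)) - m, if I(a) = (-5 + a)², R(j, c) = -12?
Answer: -1531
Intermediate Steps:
m = 1820 (m = (-60 + 1*(-5))*(-21 - 7) = (-60 - 5)*(-28) = -65*(-28) = 1820)
I(R(-1, -5)) - m = (-5 - 12)² - 1*1820 = (-17)² - 1820 = 289 - 1820 = -1531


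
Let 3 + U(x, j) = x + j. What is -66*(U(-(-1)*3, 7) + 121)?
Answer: -8448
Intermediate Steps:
U(x, j) = -3 + j + x (U(x, j) = -3 + (x + j) = -3 + (j + x) = -3 + j + x)
-66*(U(-(-1)*3, 7) + 121) = -66*((-3 + 7 - (-1)*3) + 121) = -66*((-3 + 7 - 1*(-3)) + 121) = -66*((-3 + 7 + 3) + 121) = -66*(7 + 121) = -66*128 = -8448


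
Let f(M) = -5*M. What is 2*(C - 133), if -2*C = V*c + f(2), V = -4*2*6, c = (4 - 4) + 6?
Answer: 32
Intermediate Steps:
c = 6 (c = 0 + 6 = 6)
V = -48 (V = -8*6 = -48)
C = 149 (C = -(-48*6 - 5*2)/2 = -(-288 - 10)/2 = -½*(-298) = 149)
2*(C - 133) = 2*(149 - 133) = 2*16 = 32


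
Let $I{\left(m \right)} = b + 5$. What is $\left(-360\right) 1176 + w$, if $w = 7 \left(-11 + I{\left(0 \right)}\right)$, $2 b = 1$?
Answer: $- \frac{846797}{2} \approx -4.234 \cdot 10^{5}$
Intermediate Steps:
$b = \frac{1}{2}$ ($b = \frac{1}{2} \cdot 1 = \frac{1}{2} \approx 0.5$)
$I{\left(m \right)} = \frac{11}{2}$ ($I{\left(m \right)} = \frac{1}{2} + 5 = \frac{11}{2}$)
$w = - \frac{77}{2}$ ($w = 7 \left(-11 + \frac{11}{2}\right) = 7 \left(- \frac{11}{2}\right) = - \frac{77}{2} \approx -38.5$)
$\left(-360\right) 1176 + w = \left(-360\right) 1176 - \frac{77}{2} = -423360 - \frac{77}{2} = - \frac{846797}{2}$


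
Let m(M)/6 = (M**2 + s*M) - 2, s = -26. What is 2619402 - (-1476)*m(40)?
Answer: 7561050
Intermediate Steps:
m(M) = -12 - 156*M + 6*M**2 (m(M) = 6*((M**2 - 26*M) - 2) = 6*(-2 + M**2 - 26*M) = -12 - 156*M + 6*M**2)
2619402 - (-1476)*m(40) = 2619402 - (-1476)*(-12 - 156*40 + 6*40**2) = 2619402 - (-1476)*(-12 - 6240 + 6*1600) = 2619402 - (-1476)*(-12 - 6240 + 9600) = 2619402 - (-1476)*3348 = 2619402 - 1*(-4941648) = 2619402 + 4941648 = 7561050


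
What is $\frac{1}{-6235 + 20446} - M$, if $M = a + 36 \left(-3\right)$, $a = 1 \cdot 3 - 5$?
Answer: $\frac{1563211}{14211} \approx 110.0$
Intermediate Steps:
$a = -2$ ($a = 3 - 5 = -2$)
$M = -110$ ($M = -2 + 36 \left(-3\right) = -2 - 108 = -110$)
$\frac{1}{-6235 + 20446} - M = \frac{1}{-6235 + 20446} - -110 = \frac{1}{14211} + 110 = \frac{1563211}{14211}$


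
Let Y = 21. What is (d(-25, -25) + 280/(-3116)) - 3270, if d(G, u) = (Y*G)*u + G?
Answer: 7657500/779 ≈ 9829.9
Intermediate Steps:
d(G, u) = G + 21*G*u (d(G, u) = (21*G)*u + G = 21*G*u + G = G + 21*G*u)
(d(-25, -25) + 280/(-3116)) - 3270 = (-25*(1 + 21*(-25)) + 280/(-3116)) - 3270 = (-25*(1 - 525) + 280*(-1/3116)) - 3270 = (-25*(-524) - 70/779) - 3270 = (13100 - 70/779) - 3270 = 10204830/779 - 3270 = 7657500/779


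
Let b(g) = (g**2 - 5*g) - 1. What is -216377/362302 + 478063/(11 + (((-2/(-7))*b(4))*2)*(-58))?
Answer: 1212154608833/448167574 ≈ 2704.7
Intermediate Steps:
b(g) = -1 + g**2 - 5*g
-216377/362302 + 478063/(11 + (((-2/(-7))*b(4))*2)*(-58)) = -216377/362302 + 478063/(11 + (((-2/(-7))*(-1 + 4**2 - 5*4))*2)*(-58)) = -216377*1/362302 + 478063/(11 + (((-2*(-1/7))*(-1 + 16 - 20))*2)*(-58)) = -216377/362302 + 478063/(11 + (((2/7)*(-5))*2)*(-58)) = -216377/362302 + 478063/(11 - 10/7*2*(-58)) = -216377/362302 + 478063/(11 - 20/7*(-58)) = -216377/362302 + 478063/(11 + 1160/7) = -216377/362302 + 478063/(1237/7) = -216377/362302 + 478063*(7/1237) = -216377/362302 + 3346441/1237 = 1212154608833/448167574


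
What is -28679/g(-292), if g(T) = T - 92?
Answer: 28679/384 ≈ 74.685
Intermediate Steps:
g(T) = -92 + T
-28679/g(-292) = -28679/(-92 - 292) = -28679/(-384) = -28679*(-1/384) = 28679/384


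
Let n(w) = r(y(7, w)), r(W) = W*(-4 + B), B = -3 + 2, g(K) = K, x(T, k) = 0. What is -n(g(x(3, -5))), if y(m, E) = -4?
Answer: -20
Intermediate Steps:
B = -1
r(W) = -5*W (r(W) = W*(-4 - 1) = W*(-5) = -5*W)
n(w) = 20 (n(w) = -5*(-4) = 20)
-n(g(x(3, -5))) = -1*20 = -20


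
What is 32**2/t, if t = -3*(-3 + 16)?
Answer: -1024/39 ≈ -26.256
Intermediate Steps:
t = -39 (t = -3*13 = -39)
32**2/t = 32**2/(-39) = 1024*(-1/39) = -1024/39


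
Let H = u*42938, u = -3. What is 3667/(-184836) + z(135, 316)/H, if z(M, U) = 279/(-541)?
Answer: -42582616369/2146820049444 ≈ -0.019835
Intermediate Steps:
z(M, U) = -279/541 (z(M, U) = 279*(-1/541) = -279/541)
H = -128814 (H = -3*42938 = -128814)
3667/(-184836) + z(135, 316)/H = 3667/(-184836) - 279/541/(-128814) = 3667*(-1/184836) - 279/541*(-1/128814) = -3667/184836 + 93/23229458 = -42582616369/2146820049444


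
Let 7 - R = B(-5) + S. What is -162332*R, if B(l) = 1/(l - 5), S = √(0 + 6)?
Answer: -5762786/5 + 162332*√6 ≈ -7.5493e+5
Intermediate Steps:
S = √6 ≈ 2.4495
B(l) = 1/(-5 + l)
R = 71/10 - √6 (R = 7 - (1/(-5 - 5) + √6) = 7 - (1/(-10) + √6) = 7 - (-⅒ + √6) = 7 + (⅒ - √6) = 71/10 - √6 ≈ 4.6505)
-162332*R = -162332*(71/10 - √6) = -5762786/5 + 162332*√6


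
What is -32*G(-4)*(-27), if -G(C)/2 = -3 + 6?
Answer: -5184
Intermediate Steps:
G(C) = -6 (G(C) = -2*(-3 + 6) = -2*3 = -6)
-32*G(-4)*(-27) = -32*(-6)*(-27) = 192*(-27) = -5184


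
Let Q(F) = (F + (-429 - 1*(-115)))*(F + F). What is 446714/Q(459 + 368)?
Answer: 223357/424251 ≈ 0.52647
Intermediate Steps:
Q(F) = 2*F*(-314 + F) (Q(F) = (F + (-429 + 115))*(2*F) = (F - 314)*(2*F) = (-314 + F)*(2*F) = 2*F*(-314 + F))
446714/Q(459 + 368) = 446714/((2*(459 + 368)*(-314 + (459 + 368)))) = 446714/((2*827*(-314 + 827))) = 446714/((2*827*513)) = 446714/848502 = 446714*(1/848502) = 223357/424251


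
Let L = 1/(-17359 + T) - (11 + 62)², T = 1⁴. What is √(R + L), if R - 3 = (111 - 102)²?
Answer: I*√1580319377538/17358 ≈ 72.422*I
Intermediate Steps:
T = 1
R = 84 (R = 3 + (111 - 102)² = 3 + 9² = 3 + 81 = 84)
L = -92500783/17358 (L = 1/(-17359 + 1) - (11 + 62)² = 1/(-17358) - 1*73² = -1/17358 - 1*5329 = -1/17358 - 5329 = -92500783/17358 ≈ -5329.0)
√(R + L) = √(84 - 92500783/17358) = √(-91042711/17358) = I*√1580319377538/17358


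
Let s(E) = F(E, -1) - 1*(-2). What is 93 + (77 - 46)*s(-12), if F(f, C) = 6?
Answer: 341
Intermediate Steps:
s(E) = 8 (s(E) = 6 - 1*(-2) = 6 + 2 = 8)
93 + (77 - 46)*s(-12) = 93 + (77 - 46)*8 = 93 + 31*8 = 93 + 248 = 341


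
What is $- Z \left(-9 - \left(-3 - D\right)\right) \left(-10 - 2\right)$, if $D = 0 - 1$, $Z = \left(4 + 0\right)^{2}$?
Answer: $-1344$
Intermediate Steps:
$Z = 16$ ($Z = 4^{2} = 16$)
$D = -1$
$- Z \left(-9 - \left(-3 - D\right)\right) \left(-10 - 2\right) = - 16 \left(-9 - \left(-3 - -1\right)\right) \left(-10 - 2\right) = - 16 \left(-9 - \left(-3 + 1\right)\right) \left(-10 - 2\right) = - 16 \left(-9 - -2\right) \left(-12\right) = - 16 \left(-9 + 2\right) \left(-12\right) = - 16 \left(-7\right) \left(-12\right) = - \left(-112\right) \left(-12\right) = \left(-1\right) 1344 = -1344$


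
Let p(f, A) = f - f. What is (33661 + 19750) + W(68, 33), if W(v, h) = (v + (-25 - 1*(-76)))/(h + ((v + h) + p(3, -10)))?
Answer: 7157193/134 ≈ 53412.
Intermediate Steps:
p(f, A) = 0
W(v, h) = (51 + v)/(v + 2*h) (W(v, h) = (v + (-25 - 1*(-76)))/(h + ((v + h) + 0)) = (v + (-25 + 76))/(h + ((h + v) + 0)) = (v + 51)/(h + (h + v)) = (51 + v)/(v + 2*h))
(33661 + 19750) + W(68, 33) = (33661 + 19750) + (51 + 68)/(68 + 2*33) = 53411 + 119/(68 + 66) = 53411 + 119/134 = 7157193/134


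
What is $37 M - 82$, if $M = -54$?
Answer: $-2080$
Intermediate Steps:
$37 M - 82 = 37 \left(-54\right) - 82 = -1998 - 82 = -2080$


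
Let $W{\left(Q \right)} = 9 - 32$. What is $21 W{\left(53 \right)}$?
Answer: $-483$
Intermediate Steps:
$W{\left(Q \right)} = -23$ ($W{\left(Q \right)} = 9 - 32 = -23$)
$21 W{\left(53 \right)} = 21 \left(-23\right) = -483$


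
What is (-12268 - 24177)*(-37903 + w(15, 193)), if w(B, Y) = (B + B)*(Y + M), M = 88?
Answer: 1074143485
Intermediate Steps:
w(B, Y) = 2*B*(88 + Y) (w(B, Y) = (B + B)*(Y + 88) = (2*B)*(88 + Y) = 2*B*(88 + Y))
(-12268 - 24177)*(-37903 + w(15, 193)) = (-12268 - 24177)*(-37903 + 2*15*(88 + 193)) = -36445*(-37903 + 2*15*281) = -36445*(-37903 + 8430) = -36445*(-29473) = 1074143485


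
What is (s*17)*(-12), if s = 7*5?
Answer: -7140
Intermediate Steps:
s = 35
(s*17)*(-12) = (35*17)*(-12) = 595*(-12) = -7140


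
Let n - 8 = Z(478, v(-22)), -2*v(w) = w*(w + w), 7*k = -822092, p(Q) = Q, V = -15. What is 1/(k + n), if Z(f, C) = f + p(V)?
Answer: -7/818795 ≈ -8.5491e-6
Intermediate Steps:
k = -822092/7 (k = (⅐)*(-822092) = -822092/7 ≈ -1.1744e+5)
v(w) = -w² (v(w) = -w*(w + w)/2 = -w*2*w/2 = -w²)
Z(f, C) = -15 + f (Z(f, C) = f - 15 = -15 + f)
n = 471 (n = 8 + (-15 + 478) = 8 + 463 = 471)
1/(k + n) = 1/(-822092/7 + 471) = 1/(-818795/7) = -7/818795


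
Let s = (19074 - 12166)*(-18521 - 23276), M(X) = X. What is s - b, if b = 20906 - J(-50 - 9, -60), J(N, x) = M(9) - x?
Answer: -288754513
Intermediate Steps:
J(N, x) = 9 - x
b = 20837 (b = 20906 - (9 - 1*(-60)) = 20906 - (9 + 60) = 20906 - 1*69 = 20906 - 69 = 20837)
s = -288733676 (s = 6908*(-41797) = -288733676)
s - b = -288733676 - 1*20837 = -288733676 - 20837 = -288754513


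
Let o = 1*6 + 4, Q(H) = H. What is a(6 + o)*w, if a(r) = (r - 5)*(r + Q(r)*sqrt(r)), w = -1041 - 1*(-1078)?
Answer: 32560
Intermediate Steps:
w = 37 (w = -1041 + 1078 = 37)
o = 10 (o = 6 + 4 = 10)
a(r) = (-5 + r)*(r + r**(3/2)) (a(r) = (r - 5)*(r + r*sqrt(r)) = (-5 + r)*(r + r**(3/2)))
a(6 + o)*w = ((6 + 10)**2 + (6 + 10)**(5/2) - 5*(6 + 10) - 5*(6 + 10)**(3/2))*37 = (16**2 + 16**(5/2) - 5*16 - 5*16**(3/2))*37 = (256 + 1024 - 80 - 5*64)*37 = (256 + 1024 - 80 - 320)*37 = 880*37 = 32560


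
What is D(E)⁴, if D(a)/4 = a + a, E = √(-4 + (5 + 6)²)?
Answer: 56070144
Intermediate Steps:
E = 3*√13 (E = √(-4 + 11²) = √(-4 + 121) = √117 = 3*√13 ≈ 10.817)
D(a) = 8*a (D(a) = 4*(a + a) = 4*(2*a) = 8*a)
D(E)⁴ = (8*(3*√13))⁴ = (24*√13)⁴ = 56070144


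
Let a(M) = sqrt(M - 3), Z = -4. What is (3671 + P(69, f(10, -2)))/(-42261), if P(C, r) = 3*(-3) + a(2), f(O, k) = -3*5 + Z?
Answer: -3662/42261 - I/42261 ≈ -0.086652 - 2.3662e-5*I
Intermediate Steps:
a(M) = sqrt(-3 + M)
f(O, k) = -19 (f(O, k) = -3*5 - 4 = -15 - 4 = -19)
P(C, r) = -9 + I (P(C, r) = 3*(-3) + sqrt(-3 + 2) = -9 + sqrt(-1) = -9 + I)
(3671 + P(69, f(10, -2)))/(-42261) = (3671 + (-9 + I))/(-42261) = (3662 + I)*(-1/42261) = -3662/42261 - I/42261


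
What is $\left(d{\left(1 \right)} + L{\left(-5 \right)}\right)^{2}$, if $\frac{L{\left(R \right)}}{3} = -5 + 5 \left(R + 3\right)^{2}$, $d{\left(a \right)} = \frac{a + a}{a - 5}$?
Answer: $\frac{7921}{4} \approx 1980.3$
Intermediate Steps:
$d{\left(a \right)} = \frac{2 a}{-5 + a}$
$L{\left(R \right)} = -15 + 15 \left(3 + R\right)^{2}$ ($L{\left(R \right)} = 3 \left(-5 + 5 \left(R + 3\right)^{2}\right) = 3 \left(-5 + 5 \left(3 + R\right)^{2}\right) = -15 + 15 \left(3 + R\right)^{2}$)
$\left(d{\left(1 \right)} + L{\left(-5 \right)}\right)^{2} = \left(2 \cdot 1 \frac{1}{-5 + 1} - \left(15 - 15 \left(3 - 5\right)^{2}\right)\right)^{2} = \left(2 \cdot 1 \frac{1}{-4} - \left(15 - 15 \left(-2\right)^{2}\right)\right)^{2} = \left(2 \cdot 1 \left(- \frac{1}{4}\right) + \left(-15 + 15 \cdot 4\right)\right)^{2} = \left(- \frac{1}{2} + \left(-15 + 60\right)\right)^{2} = \left(- \frac{1}{2} + 45\right)^{2} = \left(\frac{89}{2}\right)^{2} = \frac{7921}{4}$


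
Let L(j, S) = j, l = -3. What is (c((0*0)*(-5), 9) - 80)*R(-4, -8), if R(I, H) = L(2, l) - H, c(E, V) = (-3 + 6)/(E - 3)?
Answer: -810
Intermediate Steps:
c(E, V) = 3/(-3 + E)
R(I, H) = 2 - H
(c((0*0)*(-5), 9) - 80)*R(-4, -8) = (3/(-3 + (0*0)*(-5)) - 80)*(2 - 1*(-8)) = (3/(-3 + 0*(-5)) - 80)*(2 + 8) = (3/(-3 + 0) - 80)*10 = (3/(-3) - 80)*10 = (3*(-⅓) - 80)*10 = (-1 - 80)*10 = -81*10 = -810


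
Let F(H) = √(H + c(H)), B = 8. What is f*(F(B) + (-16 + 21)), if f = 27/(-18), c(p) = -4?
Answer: -21/2 ≈ -10.500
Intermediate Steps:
F(H) = √(-4 + H) (F(H) = √(H - 4) = √(-4 + H))
f = -3/2 (f = 27*(-1/18) = -3/2 ≈ -1.5000)
f*(F(B) + (-16 + 21)) = -3*(√(-4 + 8) + (-16 + 21))/2 = -3*(√4 + 5)/2 = -3*(2 + 5)/2 = -3/2*7 = -21/2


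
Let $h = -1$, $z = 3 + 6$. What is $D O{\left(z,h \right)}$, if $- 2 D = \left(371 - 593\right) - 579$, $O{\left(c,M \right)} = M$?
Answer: $- \frac{801}{2} \approx -400.5$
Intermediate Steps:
$z = 9$
$D = \frac{801}{2}$ ($D = - \frac{\left(371 - 593\right) - 579}{2} = - \frac{-222 - 579}{2} = \left(- \frac{1}{2}\right) \left(-801\right) = \frac{801}{2} \approx 400.5$)
$D O{\left(z,h \right)} = \frac{801}{2} \left(-1\right) = - \frac{801}{2}$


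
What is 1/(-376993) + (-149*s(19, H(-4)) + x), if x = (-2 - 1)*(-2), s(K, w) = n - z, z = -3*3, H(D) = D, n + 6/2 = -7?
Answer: 58433914/376993 ≈ 155.00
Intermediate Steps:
n = -10 (n = -3 - 7 = -10)
z = -9
s(K, w) = -1 (s(K, w) = -10 - 1*(-9) = -10 + 9 = -1)
x = 6 (x = -3*(-2) = 6)
1/(-376993) + (-149*s(19, H(-4)) + x) = 1/(-376993) + (-149*(-1) + 6) = -1/376993 + (149 + 6) = -1/376993 + 155 = 58433914/376993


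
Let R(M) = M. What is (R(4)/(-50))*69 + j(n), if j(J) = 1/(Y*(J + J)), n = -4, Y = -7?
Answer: -7703/1400 ≈ -5.5021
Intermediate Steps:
j(J) = -1/(14*J) (j(J) = 1/(-7*(J + J)) = 1/(-14*J) = -1/(14*J))
(R(4)/(-50))*69 + j(n) = (4/(-50))*69 - 1/14/(-4) = (4*(-1/50))*69 - 1/14*(-¼) = -2/25*69 + 1/56 = -138/25 + 1/56 = -7703/1400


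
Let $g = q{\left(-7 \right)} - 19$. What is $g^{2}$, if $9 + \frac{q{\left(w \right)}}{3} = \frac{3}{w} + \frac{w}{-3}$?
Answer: $\frac{79524}{49} \approx 1622.9$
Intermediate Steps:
$q{\left(w \right)} = -27 - w + \frac{9}{w}$ ($q{\left(w \right)} = -27 + 3 \left(\frac{3}{w} + \frac{w}{-3}\right) = -27 + 3 \left(\frac{3}{w} + w \left(- \frac{1}{3}\right)\right) = -27 + 3 \left(\frac{3}{w} - \frac{w}{3}\right) = -27 - \left(w - \frac{9}{w}\right) = -27 - w + \frac{9}{w}$)
$g = - \frac{282}{7}$ ($g = \left(-27 - -7 + \frac{9}{-7}\right) - 19 = \left(-27 + 7 + 9 \left(- \frac{1}{7}\right)\right) - 19 = \left(-27 + 7 - \frac{9}{7}\right) - 19 = - \frac{149}{7} - 19 = - \frac{282}{7} \approx -40.286$)
$g^{2} = \left(- \frac{282}{7}\right)^{2} = \frac{79524}{49}$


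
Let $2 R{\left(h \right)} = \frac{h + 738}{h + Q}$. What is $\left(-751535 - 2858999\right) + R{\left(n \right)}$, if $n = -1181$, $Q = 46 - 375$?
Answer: $- \frac{10903812237}{3020} \approx -3.6105 \cdot 10^{6}$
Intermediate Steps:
$Q = -329$
$R{\left(h \right)} = \frac{738 + h}{2 \left(-329 + h\right)}$ ($R{\left(h \right)} = \frac{\left(h + 738\right) \frac{1}{h - 329}}{2} = \frac{\left(738 + h\right) \frac{1}{-329 + h}}{2} = \frac{\frac{1}{-329 + h} \left(738 + h\right)}{2} = \frac{738 + h}{2 \left(-329 + h\right)}$)
$\left(-751535 - 2858999\right) + R{\left(n \right)} = \left(-751535 - 2858999\right) + \frac{738 - 1181}{2 \left(-329 - 1181\right)} = -3610534 + \frac{1}{2} \frac{1}{-1510} \left(-443\right) = -3610534 + \frac{1}{2} \left(- \frac{1}{1510}\right) \left(-443\right) = -3610534 + \frac{443}{3020} = - \frac{10903812237}{3020}$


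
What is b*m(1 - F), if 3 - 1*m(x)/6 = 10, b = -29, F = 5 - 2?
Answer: 1218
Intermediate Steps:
F = 3
m(x) = -42 (m(x) = 18 - 6*10 = 18 - 60 = -42)
b*m(1 - F) = -29*(-42) = 1218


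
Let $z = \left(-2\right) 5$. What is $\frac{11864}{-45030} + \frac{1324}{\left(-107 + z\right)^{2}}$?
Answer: $- \frac{17131096}{102735945} \approx -0.16675$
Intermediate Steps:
$z = -10$
$\frac{11864}{-45030} + \frac{1324}{\left(-107 + z\right)^{2}} = \frac{11864}{-45030} + \frac{1324}{\left(-107 - 10\right)^{2}} = 11864 \left(- \frac{1}{45030}\right) + \frac{1324}{\left(-117\right)^{2}} = - \frac{5932}{22515} + \frac{1324}{13689} = - \frac{17131096}{102735945}$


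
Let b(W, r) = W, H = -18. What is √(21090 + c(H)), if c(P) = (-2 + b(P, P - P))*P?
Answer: 5*√858 ≈ 146.46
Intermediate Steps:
c(P) = P*(-2 + P) (c(P) = (-2 + P)*P = P*(-2 + P))
√(21090 + c(H)) = √(21090 - 18*(-2 - 18)) = √(21090 - 18*(-20)) = √(21090 + 360) = √21450 = 5*√858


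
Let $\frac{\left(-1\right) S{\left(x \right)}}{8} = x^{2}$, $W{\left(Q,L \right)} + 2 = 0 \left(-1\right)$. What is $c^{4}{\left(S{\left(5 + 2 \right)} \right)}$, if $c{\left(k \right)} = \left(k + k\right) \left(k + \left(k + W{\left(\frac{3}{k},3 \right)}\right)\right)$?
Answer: $144196405628017994366976$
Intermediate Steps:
$W{\left(Q,L \right)} = -2$ ($W{\left(Q,L \right)} = -2 + 0 \left(-1\right) = -2 + 0 = -2$)
$S{\left(x \right)} = - 8 x^{2}$
$c{\left(k \right)} = 2 k \left(-2 + 2 k\right)$ ($c{\left(k \right)} = \left(k + k\right) \left(k + \left(k - 2\right)\right) = 2 k \left(k + \left(-2 + k\right)\right) = 2 k \left(-2 + 2 k\right)$)
$c^{4}{\left(S{\left(5 + 2 \right)} \right)} = \left(4 \left(- 8 \left(5 + 2\right)^{2}\right) \left(-1 - 8 \left(5 + 2\right)^{2}\right)\right)^{4} = \left(4 \left(- 8 \cdot 7^{2}\right) \left(-1 - 8 \cdot 7^{2}\right)\right)^{4} = \left(4 \left(\left(-8\right) 49\right) \left(-1 - 392\right)\right)^{4} = \left(4 \left(-392\right) \left(-1 - 392\right)\right)^{4} = \left(4 \left(-392\right) \left(-393\right)\right)^{4} = 616224^{4} = 144196405628017994366976$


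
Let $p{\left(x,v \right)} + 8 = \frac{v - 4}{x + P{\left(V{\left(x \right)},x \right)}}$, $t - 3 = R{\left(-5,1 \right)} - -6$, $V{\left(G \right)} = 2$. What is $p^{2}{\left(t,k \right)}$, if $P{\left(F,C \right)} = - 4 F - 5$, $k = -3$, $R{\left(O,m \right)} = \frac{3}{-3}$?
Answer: $\frac{1089}{25} \approx 43.56$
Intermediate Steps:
$R{\left(O,m \right)} = -1$ ($R{\left(O,m \right)} = 3 \left(- \frac{1}{3}\right) = -1$)
$P{\left(F,C \right)} = -5 - 4 F$
$t = 8$ ($t = 3 - -5 = 3 + \left(-1 + 6\right) = 3 + 5 = 8$)
$p{\left(x,v \right)} = -8 + \frac{-4 + v}{-13 + x}$ ($p{\left(x,v \right)} = -8 + \frac{v - 4}{x - 13} = -8 + \frac{-4 + v}{x - 13} = -8 + \frac{-4 + v}{-13 + x}$)
$p^{2}{\left(t,k \right)} = \left(\frac{100 - 3 - 64}{-13 + 8}\right)^{2} = \left(\frac{100 - 3 - 64}{-5}\right)^{2} = \left(\left(- \frac{1}{5}\right) 33\right)^{2} = \left(- \frac{33}{5}\right)^{2} = \frac{1089}{25}$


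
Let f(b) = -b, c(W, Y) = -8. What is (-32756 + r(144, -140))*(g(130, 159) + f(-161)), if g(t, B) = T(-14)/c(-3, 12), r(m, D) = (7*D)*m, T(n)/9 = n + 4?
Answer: -29950141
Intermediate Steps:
T(n) = 36 + 9*n (T(n) = 9*(n + 4) = 9*(4 + n) = 36 + 9*n)
r(m, D) = 7*D*m
g(t, B) = 45/4 (g(t, B) = (36 + 9*(-14))/(-8) = (36 - 126)*(-⅛) = -90*(-⅛) = 45/4)
(-32756 + r(144, -140))*(g(130, 159) + f(-161)) = (-32756 + 7*(-140)*144)*(45/4 - 1*(-161)) = (-32756 - 141120)*(45/4 + 161) = -173876*689/4 = -29950141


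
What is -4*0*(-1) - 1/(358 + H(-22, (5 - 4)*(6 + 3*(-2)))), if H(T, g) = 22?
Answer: -1/380 ≈ -0.0026316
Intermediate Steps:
-4*0*(-1) - 1/(358 + H(-22, (5 - 4)*(6 + 3*(-2)))) = -4*0*(-1) - 1/(358 + 22) = 0*(-1) - 1/380 = 0 - 1*1/380 = 0 - 1/380 = -1/380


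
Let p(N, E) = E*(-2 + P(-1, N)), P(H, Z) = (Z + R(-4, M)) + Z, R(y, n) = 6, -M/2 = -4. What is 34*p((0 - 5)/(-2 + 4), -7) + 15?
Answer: 253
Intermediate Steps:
M = 8 (M = -2*(-4) = 8)
P(H, Z) = 6 + 2*Z (P(H, Z) = (Z + 6) + Z = (6 + Z) + Z = 6 + 2*Z)
p(N, E) = E*(4 + 2*N) (p(N, E) = E*(-2 + (6 + 2*N)) = E*(4 + 2*N))
34*p((0 - 5)/(-2 + 4), -7) + 15 = 34*(2*(-7)*(2 + (0 - 5)/(-2 + 4))) + 15 = 34*(2*(-7)*(2 - 5/2)) + 15 = 34*(2*(-7)*(-1/2)) + 15 = 34*7 + 15 = 238 + 15 = 253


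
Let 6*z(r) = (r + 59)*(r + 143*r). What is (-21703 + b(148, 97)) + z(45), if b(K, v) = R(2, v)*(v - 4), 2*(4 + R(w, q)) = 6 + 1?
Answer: 181141/2 ≈ 90571.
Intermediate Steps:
R(w, q) = -½ (R(w, q) = -4 + (6 + 1)/2 = -4 + (½)*7 = -4 + 7/2 = -½)
z(r) = 24*r*(59 + r) (z(r) = ((r + 59)*(r + 143*r))/6 = ((59 + r)*(144*r))/6 = (144*r*(59 + r))/6 = 24*r*(59 + r))
b(K, v) = 2 - v/2 (b(K, v) = -(v - 4)/2 = -(-4 + v)/2 = 2 - v/2)
(-21703 + b(148, 97)) + z(45) = (-21703 + (2 - ½*97)) + 24*45*(59 + 45) = (-21703 + (2 - 97/2)) + 24*45*104 = (-21703 - 93/2) + 112320 = -43499/2 + 112320 = 181141/2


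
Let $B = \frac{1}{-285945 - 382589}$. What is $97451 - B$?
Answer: $\frac{65149306835}{668534} \approx 97451.0$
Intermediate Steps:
$B = - \frac{1}{668534}$ ($B = \frac{1}{-668534} = - \frac{1}{668534} \approx -1.4958 \cdot 10^{-6}$)
$97451 - B = 97451 - - \frac{1}{668534} = 97451 + \frac{1}{668534} = \frac{65149306835}{668534}$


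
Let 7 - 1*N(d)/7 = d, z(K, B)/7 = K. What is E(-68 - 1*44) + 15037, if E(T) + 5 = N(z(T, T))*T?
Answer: -605112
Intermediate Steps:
z(K, B) = 7*K
N(d) = 49 - 7*d
E(T) = -5 + T*(49 - 49*T) (E(T) = -5 + (49 - 49*T)*T = -5 + T*(49 - 49*T))
E(-68 - 1*44) + 15037 = (-5 - 49*(-68 - 1*44)*(-1 + (-68 - 1*44))) + 15037 = (-5 - 49*(-68 - 44)*(-1 + (-68 - 44))) + 15037 = (-5 - 49*(-112)*(-1 - 112)) + 15037 = (-5 - 49*(-112)*(-113)) + 15037 = (-5 - 620144) + 15037 = -620149 + 15037 = -605112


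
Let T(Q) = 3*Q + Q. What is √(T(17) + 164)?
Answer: 2*√58 ≈ 15.232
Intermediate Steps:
T(Q) = 4*Q
√(T(17) + 164) = √(4*17 + 164) = √(68 + 164) = √232 = 2*√58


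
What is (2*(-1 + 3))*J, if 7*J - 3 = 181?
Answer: 736/7 ≈ 105.14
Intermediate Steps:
J = 184/7 (J = 3/7 + (⅐)*181 = 3/7 + 181/7 = 184/7 ≈ 26.286)
(2*(-1 + 3))*J = (2*(-1 + 3))*(184/7) = (2*2)*(184/7) = 4*(184/7) = 736/7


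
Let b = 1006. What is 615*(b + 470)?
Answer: 907740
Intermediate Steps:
615*(b + 470) = 615*(1006 + 470) = 615*1476 = 907740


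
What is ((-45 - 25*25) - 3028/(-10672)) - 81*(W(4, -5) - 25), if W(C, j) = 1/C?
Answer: 1780935/1334 ≈ 1335.0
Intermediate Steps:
W(C, j) = 1/C
((-45 - 25*25) - 3028/(-10672)) - 81*(W(4, -5) - 25) = ((-45 - 25*25) - 3028/(-10672)) - 81*(1/4 - 25) = ((-45 - 625) - 3028*(-1/10672)) - 81*(1/4 - 25) = (-670 + 757/2668) - 81*(-99/4) = -1786803/2668 + 8019/4 = 1780935/1334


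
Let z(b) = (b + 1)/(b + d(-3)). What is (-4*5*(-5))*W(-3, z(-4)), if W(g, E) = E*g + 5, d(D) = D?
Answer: 2600/7 ≈ 371.43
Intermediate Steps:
z(b) = (1 + b)/(-3 + b) (z(b) = (b + 1)/(b - 3) = (1 + b)/(-3 + b))
W(g, E) = 5 + E*g
(-4*5*(-5))*W(-3, z(-4)) = (-4*5*(-5))*(5 + ((1 - 4)/(-3 - 4))*(-3)) = (-20*(-5))*(5 + (-3/(-7))*(-3)) = 100*(5 - ⅐*(-3)*(-3)) = 100*(5 + (3/7)*(-3)) = 100*(5 - 9/7) = 100*(26/7) = 2600/7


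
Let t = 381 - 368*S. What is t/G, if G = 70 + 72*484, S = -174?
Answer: 3789/2054 ≈ 1.8447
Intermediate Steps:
G = 34918 (G = 70 + 34848 = 34918)
t = 64413 (t = 381 - 368*(-174) = 381 + 64032 = 64413)
t/G = 64413/34918 = 64413*(1/34918) = 3789/2054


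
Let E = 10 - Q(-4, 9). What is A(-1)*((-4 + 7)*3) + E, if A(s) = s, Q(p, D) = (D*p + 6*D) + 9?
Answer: -26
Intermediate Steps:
Q(p, D) = 9 + 6*D + D*p (Q(p, D) = (6*D + D*p) + 9 = 9 + 6*D + D*p)
E = -17 (E = 10 - (9 + 6*9 + 9*(-4)) = 10 - (9 + 54 - 36) = 10 - 1*27 = 10 - 27 = -17)
A(-1)*((-4 + 7)*3) + E = -(-4 + 7)*3 - 17 = -3*3 - 17 = -1*9 - 17 = -9 - 17 = -26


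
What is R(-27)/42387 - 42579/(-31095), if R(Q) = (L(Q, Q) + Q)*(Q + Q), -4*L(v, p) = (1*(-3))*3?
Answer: 136767003/97631390 ≈ 1.4009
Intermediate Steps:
L(v, p) = 9/4 (L(v, p) = -1*(-3)*3/4 = -(-3)*3/4 = -1/4*(-9) = 9/4)
R(Q) = 2*Q*(9/4 + Q) (R(Q) = (9/4 + Q)*(Q + Q) = (9/4 + Q)*(2*Q) = 2*Q*(9/4 + Q))
R(-27)/42387 - 42579/(-31095) = ((1/2)*(-27)*(9 + 4*(-27)))/42387 - 42579/(-31095) = ((1/2)*(-27)*(9 - 108))*(1/42387) - 42579*(-1/31095) = ((1/2)*(-27)*(-99))*(1/42387) + 4731/3455 = (2673/2)*(1/42387) + 4731/3455 = 891/28258 + 4731/3455 = 136767003/97631390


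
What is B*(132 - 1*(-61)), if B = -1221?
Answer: -235653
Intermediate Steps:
B*(132 - 1*(-61)) = -1221*(132 - 1*(-61)) = -1221*(132 + 61) = -1221*193 = -235653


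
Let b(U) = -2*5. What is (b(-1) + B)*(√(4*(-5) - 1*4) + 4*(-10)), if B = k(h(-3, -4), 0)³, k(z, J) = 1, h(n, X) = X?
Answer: 360 - 18*I*√6 ≈ 360.0 - 44.091*I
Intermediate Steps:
B = 1 (B = 1³ = 1)
b(U) = -10
(b(-1) + B)*(√(4*(-5) - 1*4) + 4*(-10)) = (-10 + 1)*(√(4*(-5) - 1*4) + 4*(-10)) = -9*(√(-20 - 4) - 40) = -9*(√(-24) - 40) = -9*(2*I*√6 - 40) = -9*(-40 + 2*I*√6) = 360 - 18*I*√6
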